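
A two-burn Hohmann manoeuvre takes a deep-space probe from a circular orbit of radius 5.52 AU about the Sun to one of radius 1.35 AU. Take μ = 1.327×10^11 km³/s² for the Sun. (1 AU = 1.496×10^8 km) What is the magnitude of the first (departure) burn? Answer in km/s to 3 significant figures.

Δv₁ = 4.73 km/s

In km: r₁ = 5.52 × 1.496×10^8 = 8.25792×10^8 km; r₂ = 1.35 × 1.496×10^8 = 2.0196×10^8 km.
The Hohmann ellipse has a_t = (r₁ + r₂)/2 = 5.13876×10^8 km.
Circular speed at r = 8.25792×10^8 km: v_c = √(μ/r) = 12.677 km/s.
Transfer-orbit speed at the same r (vis-viva, a = a_t): v_t = √[μ(2/r − 1/a_t)] = 7.9470 km/s.
Δv₁ = |v_t − v_c| = |7.9470 − 12.677| = 4.730 km/s.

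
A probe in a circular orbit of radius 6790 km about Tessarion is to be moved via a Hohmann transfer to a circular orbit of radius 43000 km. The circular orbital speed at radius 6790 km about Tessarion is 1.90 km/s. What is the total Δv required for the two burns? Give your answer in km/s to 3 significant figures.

From the circular-orbit relation v² = μ/r at r = 6790 km: μ = v²r = (1.90)² × 6790 = 24511.9 km³/s².
Semi-major axis of the transfer orbit: a_t = (6790 + 43000)/2 = 24895 km.
Circular speed at r₁: v₁ = √(μ/r₁) = √(24511.9/6790) = 1.9000 km/s.
Transfer-orbit speed at r₁ (v² = μ(2/r − 1/a)): v_p = √[μ(2/r₁ − 1/a_t)] = 2.4971 km/s.
First burn Δv₁ = |v_p − v₁| = 0.5971 km/s.
At r₂, v₂ = √(μ/r₂) = 0.7550 km/s.
Transfer-orbit speed at r₂: v_a = √[μ(2/r₂ − 1/a_t)] = 0.3943 km/s.
Second burn Δv₂ = |v₂ − v_a| = 0.3607 km/s.
Total Δv = Δv₁ + Δv₂ = 0.9578 km/s.

Δv = 0.958 km/s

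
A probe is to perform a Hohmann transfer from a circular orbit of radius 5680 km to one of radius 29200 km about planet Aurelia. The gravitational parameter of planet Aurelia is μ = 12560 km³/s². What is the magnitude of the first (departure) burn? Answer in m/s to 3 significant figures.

Δv₁ = 437 m/s

Transfer-ellipse semi-major axis a_t = (r₁ + r₂)/2 = (5680 + 29200)/2 = 17440 km.
Circular speed at r = 5680 km: v_c = √(μ/r) = 1.4870 km/s.
Transfer-orbit speed at the same r (vis-viva, a = a_t): v_t = √[μ(2/r − 1/a_t)] = 1.9241 km/s.
Δv₁ = |v_t − v_c| = |1.9241 − 1.4870| = 0.4371 km/s.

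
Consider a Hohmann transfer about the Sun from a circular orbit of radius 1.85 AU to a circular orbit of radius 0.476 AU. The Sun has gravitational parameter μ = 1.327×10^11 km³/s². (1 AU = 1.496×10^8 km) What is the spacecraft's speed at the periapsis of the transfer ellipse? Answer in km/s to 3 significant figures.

v = 54.4 km/s

In km: r₁ = 1.85 × 1.496×10^8 = 2.7676×10^8 km; r₂ = 0.476 × 1.496×10^8 = 7.12096×10^7 km.
Transfer-ellipse semi-major axis a_t = (r₁ + r₂)/2 = (2.7676×10^8 + 7.12096×10^7)/2 = 1.739848×10^8 km.
At periapsis, r = 7.12096×10^7 km.
Applying v² = μ(2/r − 1/a_t): v = 54.45 km/s.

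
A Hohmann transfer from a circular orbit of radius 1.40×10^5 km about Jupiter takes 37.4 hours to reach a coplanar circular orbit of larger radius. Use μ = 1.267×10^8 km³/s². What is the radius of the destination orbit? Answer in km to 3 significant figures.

r₂ = 1.09×10^6 km

Transfer time t = 37.4 hours = 1.3464×10^5 s, and t = π√(a_t³/μ).
So a_t = (μ t²/π²)^(1/3) = (1.267×10^8 × (1.3464×10^5)² / π²)^(1/3) = 6.1509×10^5 km.
Since a_t = (r₁ + r₂)/2, r₂ = 2a_t − r₁ = 2×6.1509×10^5 − 1.400×10^5 = 1.09018×10^6 km.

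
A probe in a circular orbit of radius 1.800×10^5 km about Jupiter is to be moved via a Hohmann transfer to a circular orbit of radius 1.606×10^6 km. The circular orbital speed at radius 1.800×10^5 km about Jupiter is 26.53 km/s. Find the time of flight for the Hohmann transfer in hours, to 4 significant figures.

t = 65.43 hours

From the circular-orbit relation v² = μ/r at r = 1.800×10^5 km: μ = v²r = (26.53)² × 1.800×10^5 = 1.26691×10^8 km³/s².
Transfer-ellipse semi-major axis a_t = (r₁ + r₂)/2 = (1.800×10^5 + 1.606×10^6)/2 = 8.930×10^5 km.
Half the transfer-orbit period gives t = π√(a_t³/μ) = 2.35534×10^5 s.
Converting: 2.35534×10^5 s ÷ 3600 s/hour = 65.43 hours.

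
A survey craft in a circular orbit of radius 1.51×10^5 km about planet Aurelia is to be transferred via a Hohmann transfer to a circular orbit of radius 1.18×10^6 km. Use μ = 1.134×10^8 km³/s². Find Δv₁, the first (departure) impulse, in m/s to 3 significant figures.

Transfer-ellipse semi-major axis a_t = (r₁ + r₂)/2 = (1.510×10^5 + 1.180×10^6)/2 = 6.655×10^5 km.
Circular speed at r = 1.510×10^5 km: v_c = √(μ/r) = 27.404 km/s.
Transfer-orbit speed at the same r (vis-viva, a = a_t): v_t = √[μ(2/r − 1/a_t)] = 36.491 km/s.
Δv₁ = |v_t − v_c| = |36.491 − 27.404| = 9.087 km/s.

Δv₁ = 9090 m/s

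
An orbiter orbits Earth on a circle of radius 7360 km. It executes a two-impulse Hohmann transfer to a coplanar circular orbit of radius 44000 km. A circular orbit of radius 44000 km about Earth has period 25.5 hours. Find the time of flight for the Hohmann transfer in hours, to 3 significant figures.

t = 5.68 hours

From Kepler's third law T² = 4π²r³/μ at r = 44000 km, T = 25.5 hours = 25.5 × 3600 s = 91800 s: μ = 4π²r³/T² = 3.99055×10^5 km³/s².
The Hohmann ellipse has a_t = (r₁ + r₂)/2 = 25680 km.
By Kepler's third law the transfer-orbit period is T = 2π√(a_t³/μ), so t = T/2 = 20465.7 s.
Converting: 20465.7 s ÷ 3600 s/hour = 5.68 hours.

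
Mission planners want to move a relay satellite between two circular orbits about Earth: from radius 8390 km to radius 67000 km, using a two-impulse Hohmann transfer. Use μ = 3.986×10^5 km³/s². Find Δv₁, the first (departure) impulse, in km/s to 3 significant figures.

Δv₁ = 2.30 km/s

Semi-major axis of the transfer orbit: a_t = (8390 + 67000)/2 = 37695 km.
On the circular orbit at r = 8390 km, v_c = √(μ/r) = 6.8927 km/s.
Transfer-orbit speed at the same r (vis-viva, a = a_t): v_t = √[μ(2/r − 1/a_t)] = 9.1893 km/s.
Δv₁ = |v_t − v_c| = |9.1893 − 6.8927| = 2.297 km/s.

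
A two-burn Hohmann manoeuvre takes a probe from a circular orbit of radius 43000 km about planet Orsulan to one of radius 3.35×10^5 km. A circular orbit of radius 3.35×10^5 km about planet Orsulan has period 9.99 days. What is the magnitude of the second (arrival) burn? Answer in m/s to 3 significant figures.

Δv₂ = 1280 m/s

From Kepler's third law T² = 4π²r³/μ at r = 3.35×10^5 km, T = 9.99 days = 9.99 × 86400 s = 8.63136×10^5 s: μ = 4π²r³/T² = 1.99221×10^6 km³/s².
The Hohmann ellipse has a_t = (r₁ + r₂)/2 = 1.890×10^5 km.
Circular speed at r = 3.350×10^5 km: v_c = √(μ/r) = 2.4386 km/s.
Vis-viva on the transfer ellipse at r = 3.350×10^5 km gives v_t = √[μ(2/r − 1/a_t)] = 1.1632 km/s.
Δv₂ = |v_t − v_c| = |1.1632 − 2.4386| = 1.275 km/s.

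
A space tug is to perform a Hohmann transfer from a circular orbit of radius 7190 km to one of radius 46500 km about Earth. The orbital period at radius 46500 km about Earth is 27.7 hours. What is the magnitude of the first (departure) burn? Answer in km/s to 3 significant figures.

From Kepler's third law T² = 4π²r³/μ at r = 46500 km, T = 27.7 hours = 27.7 × 3600 s = 99720 s: μ = 4π²r³/T² = 3.99166×10^5 km³/s².
Transfer-ellipse semi-major axis a_t = (r₁ + r₂)/2 = (7190 + 46500)/2 = 26845 km.
Circular speed at r = 7190 km: v_c = √(μ/r) = 7.451 km/s.
Vis-viva on the transfer ellipse at r = 7190 km gives v_t = √[μ(2/r − 1/a_t)] = 9.806 km/s.
Δv₁ = |v_t − v_c| = |9.806 − 7.451| = 2.355 km/s.

Δv₁ = 2.36 km/s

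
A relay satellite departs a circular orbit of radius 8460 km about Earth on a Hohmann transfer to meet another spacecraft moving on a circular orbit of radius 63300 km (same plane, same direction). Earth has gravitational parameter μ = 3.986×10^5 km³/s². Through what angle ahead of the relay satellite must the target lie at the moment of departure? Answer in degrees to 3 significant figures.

φ = 103°

Transfer-ellipse semi-major axis a_t = (r₁ + r₂)/2 = (8460 + 63300)/2 = 35880 km.
The half-period of the transfer ellipse is t = π√(a_t³/μ) = 33818.9 s.
Target angular speed ω₂ = √(μ/r₂³) = 3.96427×10^-5 rad/s.
Angle swept by the target during transfer: ω₂·t = 1.34067 rad = 76.81°.
Arrival is 180° from departure on the ellipse, so φ = 180° − 76.81° = 103°.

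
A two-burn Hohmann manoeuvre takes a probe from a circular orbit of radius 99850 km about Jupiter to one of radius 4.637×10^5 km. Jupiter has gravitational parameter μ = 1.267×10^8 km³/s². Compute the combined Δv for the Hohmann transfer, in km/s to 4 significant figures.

Δv = 16.76 km/s

Transfer-ellipse semi-major axis a_t = (r₁ + r₂)/2 = (99850 + 4.637×10^5)/2 = 2.81775×10^5 km.
Circular speed at r₁: v₁ = √(μ/r₁) = √(1.267×10^8/99850) = 35.622 km/s.
Transfer-orbit speed at r₁ (vis-viva equation): v_p = √[μ(2/r₁ − 1/a_t)] = 45.696 km/s.
First burn Δv₁ = |v_p − v₁| = 10.07 km/s.
At r₂, v₂ = √(μ/r₂) = 16.53 km/s.
Transfer-orbit speed at r₂: v_a = √[μ(2/r₂ − 1/a_t)] = 9.840 km/s.
Second burn Δv₂ = |v₂ − v_a| = 6.690 km/s.
Total Δv = Δv₁ + Δv₂ = 16.76 km/s.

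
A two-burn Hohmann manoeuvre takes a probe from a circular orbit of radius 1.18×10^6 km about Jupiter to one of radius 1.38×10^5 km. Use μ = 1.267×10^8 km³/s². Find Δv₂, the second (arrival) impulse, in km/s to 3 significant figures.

Δv₂ = 10.2 km/s

Semi-major axis of the transfer orbit: a_t = (1.180×10^6 + 1.380×10^5)/2 = 6.590×10^5 km.
On the circular orbit at r = 1.380×10^5 km, v_c = √(μ/r) = 30.30 km/s.
Transfer-orbit speed at the same r (vis-viva, a = a_t): v_t = √[μ(2/r − 1/a_t)] = 40.55 km/s.
Δv₂ = |v_t − v_c| = |40.55 − 30.30| = 10.25 km/s.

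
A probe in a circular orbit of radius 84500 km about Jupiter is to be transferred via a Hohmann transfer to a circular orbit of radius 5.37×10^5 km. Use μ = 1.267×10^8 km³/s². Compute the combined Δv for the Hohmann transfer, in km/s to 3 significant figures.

Δv = 19.5 km/s

The Hohmann ellipse has a_t = (r₁ + r₂)/2 = 3.1075×10^5 km.
At r₁ the circular-orbit speed is v₁ = √(μ/r₁) = 38.72 km/s.
On the transfer ellipse at r₁, vis-viva equation gives v_p = √[μ(2/r₁ − 1/a_t)] = 50.90 km/s.
First burn Δv₁ = |v_p − v₁| = 12.18 km/s.
Circular speed at r₂: v₂ = √(μ/r₂) = 15.3604 km/s.
Transfer-orbit speed at r₂: v_a = √[μ(2/r₂ − 1/a_t)] = 8.00984 km/s.
Second burn Δv₂ = |v₂ − v_a| = 7.351 km/s.
Total Δv = Δv₁ + Δv₂ = 19.53 km/s.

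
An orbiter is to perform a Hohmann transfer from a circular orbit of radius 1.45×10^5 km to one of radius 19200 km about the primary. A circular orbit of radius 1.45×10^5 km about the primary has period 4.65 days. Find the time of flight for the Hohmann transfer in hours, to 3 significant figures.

From Kepler's third law T² = 4π²r³/μ at r = 1.45×10^5 km, T = 4.65 days = 4.65 × 86400 s = 4.0176×10^5 s: μ = 4π²r³/T² = 7.45642×10^5 km³/s².
Semi-major axis of the transfer orbit: a_t = (1.450×10^5 + 19200)/2 = 82100 km.
By Kepler's third law the transfer-orbit period is T = 2π√(a_t³/μ), so t = T/2 = 85590 s.
Converting: 85590 s ÷ 3600 s/hour = 23.8 hours.

t = 23.8 hours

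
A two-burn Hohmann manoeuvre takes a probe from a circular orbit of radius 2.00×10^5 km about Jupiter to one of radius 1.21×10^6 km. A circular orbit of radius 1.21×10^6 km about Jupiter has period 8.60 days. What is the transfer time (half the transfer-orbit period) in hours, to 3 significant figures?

From Kepler's third law T² = 4π²r³/μ at r = 1.21×10^6 km, T = 8.60 days = 8.60 × 86400 s = 7.4304×10^5 s: μ = 4π²r³/T² = 1.26675×10^8 km³/s².
Transfer-ellipse semi-major axis a_t = (r₁ + r₂)/2 = (2.000×10^5 + 1.210×10^6)/2 = 7.050×10^5 km.
Transfer time t = π√(a_t³/μ) = π√((7.050×10^5)³ / 1.26675×10^8) = 1.652×10^5 s.
Converting: 1.652×10^5 s ÷ 3600 s/hour = 45.9 hours.

t = 45.9 hours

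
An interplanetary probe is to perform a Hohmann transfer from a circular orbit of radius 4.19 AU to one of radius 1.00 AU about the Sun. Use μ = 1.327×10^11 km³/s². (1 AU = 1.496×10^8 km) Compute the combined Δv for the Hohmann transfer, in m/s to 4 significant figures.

In km: r₁ = 4.19 × 1.496×10^8 = 6.26824×10^8 km; r₂ = 1.00 × 1.496×10^8 = 1.496×10^8 km.
Transfer-ellipse semi-major axis a_t = (r₁ + r₂)/2 = (6.26824×10^8 + 1.496×10^8)/2 = 3.88212×10^8 km.
Circular speed at r₁: v₁ = √(μ/r₁) = √(1.327×10^11/6.26824×10^8) = 14.55 km/s.
On the transfer ellipse at r₁, vis-viva gives v_a = √[μ(2/r₁ − 1/a_t)] = 9.032 km/s.
First burn Δv₁ = |v_a − v₁| = 5.518 km/s.
Circular speed at r₂: v₂ = √(μ/r₂) = 29.783 km/s.
Transfer-orbit speed at r₂: v_p = √[μ(2/r₂ − 1/a_t)] = 37.845 km/s.
Second burn Δv₂ = |v₂ − v_p| = 8.062 km/s.
Δv = Δv₁ + Δv₂ = 5.518 + 8.062 = 13.58 km/s.

Δv = 13580 m/s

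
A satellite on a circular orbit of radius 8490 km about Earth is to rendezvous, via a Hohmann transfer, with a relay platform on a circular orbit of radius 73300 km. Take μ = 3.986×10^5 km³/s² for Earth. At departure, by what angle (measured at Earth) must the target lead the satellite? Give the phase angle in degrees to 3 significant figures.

φ = 105°

Transfer-ellipse semi-major axis a_t = (r₁ + r₂)/2 = (8490 + 73300)/2 = 40895 km.
Transfer time t = π√(a_t³/μ) = 41152 s.
The target's mean motion on its circular orbit is ω₂ = √(μ/r₂³) = 3.1814×10^-5 rad/s.
Angle swept by the target during transfer: ω₂·t = 1.3092 rad = 75.01°.
The satellite traverses 180° on the transfer ellipse, so the target must lead by 180° − 75.01° = 105°.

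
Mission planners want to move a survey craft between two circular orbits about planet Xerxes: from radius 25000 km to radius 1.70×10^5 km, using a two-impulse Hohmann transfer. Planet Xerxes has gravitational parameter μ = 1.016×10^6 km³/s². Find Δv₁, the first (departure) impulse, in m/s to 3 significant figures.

The Hohmann ellipse has a_t = (r₁ + r₂)/2 = 97500 km.
Circular speed at r = 25000 km: v_c = √(μ/r) = 6.375 km/s.
Vis-viva on the transfer ellipse at r = 25000 km gives v_t = √[μ(2/r − 1/a_t)] = 8.418 km/s.
Δv₁ = |v_t − v_c| = |8.418 − 6.375| = 2.043 km/s.

Δv₁ = 2040 m/s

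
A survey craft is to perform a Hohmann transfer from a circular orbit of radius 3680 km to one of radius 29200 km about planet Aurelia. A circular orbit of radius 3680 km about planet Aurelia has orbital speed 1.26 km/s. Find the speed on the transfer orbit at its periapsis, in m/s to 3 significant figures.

From the circular-orbit relation v² = μ/r at r = 3680 km: μ = v²r = (1.26)² × 3680 = 5842.37 km³/s².
The Hohmann ellipse has a_t = (r₁ + r₂)/2 = 16440 km.
At periapsis, r = 3680 km.
Vis-viva: v = √[μ(2/r − 1/a_t)] = √[5842.37 × (2/3680 − 1/16440)] = 1.679 km/s.

v = 1680 m/s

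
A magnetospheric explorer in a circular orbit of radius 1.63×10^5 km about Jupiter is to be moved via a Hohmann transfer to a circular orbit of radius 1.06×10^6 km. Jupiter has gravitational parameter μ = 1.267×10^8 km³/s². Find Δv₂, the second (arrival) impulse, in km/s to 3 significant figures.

Transfer-ellipse semi-major axis a_t = (r₁ + r₂)/2 = (1.630×10^5 + 1.060×10^6)/2 = 6.115×10^5 km.
On the circular orbit at r = 1.060×10^6 km, v_c = √(μ/r) = 10.933 km/s.
Transfer-orbit speed at the same r (vis-viva, a = a_t): v_t = √[μ(2/r − 1/a_t)] = 5.6446 km/s.
Δv₂ = |v_t − v_c| = |5.6446 − 10.933| = 5.288 km/s.

Δv₂ = 5.29 km/s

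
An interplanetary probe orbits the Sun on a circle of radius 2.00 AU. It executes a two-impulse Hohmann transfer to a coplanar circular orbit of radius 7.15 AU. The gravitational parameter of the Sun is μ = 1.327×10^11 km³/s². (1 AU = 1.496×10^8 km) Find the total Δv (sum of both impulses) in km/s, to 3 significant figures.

In km: r₁ = 2.00 × 1.496×10^8 = 2.992×10^8 km; r₂ = 7.15 × 1.496×10^8 = 1.06964×10^9 km.
Semi-major axis of the transfer orbit: a_t = (2.992×10^8 + 1.06964×10^9)/2 = 6.8442×10^8 km.
At r₁ the circular-orbit speed is v₁ = √(μ/r₁) = 21.060 km/s.
Transfer-orbit speed at r₁ (vis-viva): v_p = √[μ(2/r₁ − 1/a_t)] = 26.328 km/s.
First burn Δv₁ = |v_p − v₁| = 5.268 km/s.
At r₂, v₂ = √(μ/r₂) = 11.138 km/s.
Transfer-orbit speed at r₂: v_a = √[μ(2/r₂ − 1/a_t)] = 7.3644 km/s.
Second burn Δv₂ = |v₂ − v_a| = 3.774 km/s.
Total Δv = Δv₁ + Δv₂ = 9.042 km/s.

Δv = 9.04 km/s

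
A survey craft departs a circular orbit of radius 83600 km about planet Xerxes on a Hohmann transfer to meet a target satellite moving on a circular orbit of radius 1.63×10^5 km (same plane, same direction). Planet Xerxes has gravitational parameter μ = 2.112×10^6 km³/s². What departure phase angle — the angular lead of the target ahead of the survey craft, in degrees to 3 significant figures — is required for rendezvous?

Transfer-ellipse semi-major axis a_t = (r₁ + r₂)/2 = (83600 + 1.630×10^5)/2 = 1.233×10^5 km.
Transfer time t = π√(a_t³/μ) = 93594 s.
The target's mean motion on its circular orbit is ω₂ = √(μ/r₂³) = 2.2083×10^-5 rad/s.
Angle swept by the target during transfer: ω₂·t = 2.067 rad = 118.4°.
Arrival is 180° from departure on the ellipse, so φ = 180° − 118.4° = 61.6°.

φ = 61.6°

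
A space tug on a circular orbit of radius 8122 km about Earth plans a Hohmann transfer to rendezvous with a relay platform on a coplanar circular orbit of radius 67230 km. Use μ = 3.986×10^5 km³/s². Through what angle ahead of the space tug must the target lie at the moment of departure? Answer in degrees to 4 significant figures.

φ = 104.5°

Transfer-ellipse semi-major axis a_t = (r₁ + r₂)/2 = (8122 + 67230)/2 = 37676 km.
The half-period of the transfer ellipse is t = π√(a_t³/μ) = 36389.7 s.
Target angular speed ω₂ = √(μ/r₂³) = 3.62180×10^-5 rad/s.
Angle swept by the target during transfer: ω₂·t = 1.31796 rad = 75.51°.
Arrival is 180° from departure on the ellipse, so φ = 180° − 75.51° = 104.5°.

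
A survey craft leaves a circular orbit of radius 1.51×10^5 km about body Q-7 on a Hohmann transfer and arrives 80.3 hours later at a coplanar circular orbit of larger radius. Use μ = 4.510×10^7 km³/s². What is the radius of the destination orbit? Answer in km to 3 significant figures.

r₂ = 1.30×10^6 km

Transfer time t = 80.3 hours = 2.8908×10^5 s, and t = π√(a_t³/μ).
So a_t = (μ t²/π²)^(1/3) = (4.510×10^7 × (2.8908×10^5)² / π²)^(1/3) = 7.2550×10^5 km.
Since a_t = (r₁ + r₂)/2, r₂ = 2a_t − r₁ = 2×7.2550×10^5 − 1.510×10^5 = 1.300×10^6 km.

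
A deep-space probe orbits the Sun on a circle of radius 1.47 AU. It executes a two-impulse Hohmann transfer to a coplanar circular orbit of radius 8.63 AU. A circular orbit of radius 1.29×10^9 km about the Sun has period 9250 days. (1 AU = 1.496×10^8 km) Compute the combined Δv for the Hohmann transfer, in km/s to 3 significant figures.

Δv = 12.2 km/s

From Kepler's third law T² = 4π²r³/μ at r = 1.29×10^9 km, T = 9250 days = 9250 × 86400 s = 7.992×10^8 s: μ = 4π²r³/T² = 1.32684×10^11 km³/s².
In km: r₁ = 1.47 × 1.496×10^8 = 2.19912×10^8 km; r₂ = 8.63 × 1.496×10^8 = 1.291048×10^9 km.
Transfer-ellipse semi-major axis a_t = (r₁ + r₂)/2 = (2.19912×10^8 + 1.291048×10^9)/2 = 7.5548×10^8 km.
At r₁ the circular-orbit speed is v₁ = √(μ/r₁) = 24.5632 km/s.
On the transfer ellipse at r₁, vis-viva equation gives v_p = √[μ(2/r₁ − 1/a_t)] = 32.1103 km/s.
First burn Δv₁ = |v_p − v₁| = 7.5471 km/s.
Circular speed at r₂: v₂ = √(μ/r₂) = 10.13766 km/s.
Transfer-orbit speed at r₂: v_a = √[μ(2/r₂ − 1/a_t)] = 5.469539 km/s.
Second burn Δv₂ = |v₂ − v_a| = 4.6681 km/s.
Δv = Δv₁ + Δv₂ = 7.5471 + 4.6681 = 12.22 km/s.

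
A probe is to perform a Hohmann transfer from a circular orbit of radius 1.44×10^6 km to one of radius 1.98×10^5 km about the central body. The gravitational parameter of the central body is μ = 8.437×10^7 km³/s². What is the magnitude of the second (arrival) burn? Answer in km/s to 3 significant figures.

Semi-major axis of the transfer orbit: a_t = (1.440×10^6 + 1.980×10^5)/2 = 8.190×10^5 km.
Circular speed at r = 1.980×10^5 km: v_c = √(μ/r) = 20.6425 km/s.
Vis-viva on the transfer ellipse at r = 1.980×10^5 km gives v_t = √[μ(2/r − 1/a_t)] = 27.3716 km/s.
Δv₂ = |v_t − v_c| = |27.3716 − 20.6425| = 6.729 km/s.

Δv₂ = 6.73 km/s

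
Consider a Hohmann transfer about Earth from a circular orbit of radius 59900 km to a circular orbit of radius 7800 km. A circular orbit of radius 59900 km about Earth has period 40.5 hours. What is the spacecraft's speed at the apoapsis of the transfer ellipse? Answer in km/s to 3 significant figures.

v = 1.24 km/s

From Kepler's third law T² = 4π²r³/μ at r = 59900 km, T = 40.5 hours = 40.5 × 3600 s = 1.458×10^5 s: μ = 4π²r³/T² = 3.99140×10^5 km³/s².
The Hohmann ellipse has a_t = (r₁ + r₂)/2 = 33850 km.
The apoapsis of the transfer ellipse is at r = 59900 km.
From the vis-viva equation, v = √[μ(2/r − 1/a_t)] = 1.239 km/s.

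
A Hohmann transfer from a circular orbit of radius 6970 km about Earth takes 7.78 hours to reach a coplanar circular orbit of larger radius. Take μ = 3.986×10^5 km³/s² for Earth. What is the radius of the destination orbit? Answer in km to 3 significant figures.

r₂ = 56300 km

Transfer time t = 7.78 hours = 28008 s, and t = π√(a_t³/μ).
So a_t = (μ t²/π²)^(1/3) = (3.986×10^5 × (28008)² / π²)^(1/3) = 31642 km.
Since a_t = (r₁ + r₂)/2, r₂ = 2a_t − r₁ = 2×31642 − 6970 = 56314 km.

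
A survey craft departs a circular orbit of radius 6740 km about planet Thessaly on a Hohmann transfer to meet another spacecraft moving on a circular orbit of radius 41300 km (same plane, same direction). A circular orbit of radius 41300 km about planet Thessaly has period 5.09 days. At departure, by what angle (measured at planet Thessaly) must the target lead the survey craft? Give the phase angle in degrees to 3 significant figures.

φ = 100°

From Kepler's third law T² = 4π²r³/μ at r = 41300 km, T = 5.09 days = 5.09 × 86400 s = 4.39776×10^5 s: μ = 4π²r³/T² = 14379.6 km³/s².
Transfer-ellipse semi-major axis a_t = (r₁ + r₂)/2 = (6740 + 41300)/2 = 24020 km.
Transfer time t = π√(a_t³/μ) = 97529 s.
The target's mean motion on its circular orbit is ω₂ = √(μ/r₂³) = 1.4287×10^-5 rad/s.
Angle swept by the target during transfer: ω₂·t = 1.3934 rad = 79.84°.
The survey craft traverses 180° on the transfer ellipse, so the target must lead by 180° − 79.84° = 100°.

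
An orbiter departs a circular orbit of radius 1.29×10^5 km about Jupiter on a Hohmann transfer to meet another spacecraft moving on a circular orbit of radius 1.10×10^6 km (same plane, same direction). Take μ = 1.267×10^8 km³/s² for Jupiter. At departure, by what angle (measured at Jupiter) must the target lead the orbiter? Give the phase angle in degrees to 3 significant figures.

φ = 105°

The Hohmann ellipse has a_t = (r₁ + r₂)/2 = 6.145×10^5 km.
The half-period of the transfer ellipse is t = π√(a_t³/μ) = 1.34445×10^5 s.
Target angular speed ω₂ = √(μ/r₂³) = 9.75662×10^-6 rad/s.
Angle swept by the target during transfer: ω₂·t = 1.31173 rad = 75.16°.
The orbiter traverses 180° on the transfer ellipse, so the target must lead by 180° − 75.16° = 105°.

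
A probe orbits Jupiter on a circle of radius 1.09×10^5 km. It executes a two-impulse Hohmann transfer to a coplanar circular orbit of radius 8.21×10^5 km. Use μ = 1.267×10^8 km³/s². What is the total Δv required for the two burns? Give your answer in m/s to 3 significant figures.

Δv = 17600 m/s

Transfer-ellipse semi-major axis a_t = (r₁ + r₂)/2 = (1.090×10^5 + 8.210×10^5)/2 = 4.650×10^5 km.
Circular speed at r₁: v₁ = √(μ/r₁) = √(1.267×10^8/1.090×10^5) = 34.09 km/s.
Transfer-orbit speed at r₁ (vis-viva): v_p = √[μ(2/r₁ − 1/a_t)] = 45.30 km/s.
First burn Δv₁ = |v_p − v₁| = 11.21 km/s.
Circular speed at r₂: v₂ = √(μ/r₂) = 12.423 km/s.
Transfer-orbit speed at r₂: v_a = √[μ(2/r₂ − 1/a_t)] = 6.0146 km/s.
Second burn Δv₂ = |v₂ − v_a| = 6.408 km/s.
Δv = Δv₁ + Δv₂ = 11.21 + 6.408 = 17.62 km/s.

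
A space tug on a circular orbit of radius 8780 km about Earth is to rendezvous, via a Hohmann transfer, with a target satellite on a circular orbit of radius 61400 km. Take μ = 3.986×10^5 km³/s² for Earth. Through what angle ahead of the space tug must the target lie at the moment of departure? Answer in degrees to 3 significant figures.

Semi-major axis of the transfer orbit: a_t = (8780 + 61400)/2 = 35090 km.
Transfer time t = π√(a_t³/μ) = 32708 s.
The target's mean motion on its circular orbit is ω₂ = √(μ/r₂³) = 4.1497×10^-5 rad/s.
Angle swept by the target during transfer: ω₂·t = 1.3573 rad = 77.77°.
The space tug traverses 180° on the transfer ellipse, so the target must lead by 180° − 77.77° = 102°.

φ = 102°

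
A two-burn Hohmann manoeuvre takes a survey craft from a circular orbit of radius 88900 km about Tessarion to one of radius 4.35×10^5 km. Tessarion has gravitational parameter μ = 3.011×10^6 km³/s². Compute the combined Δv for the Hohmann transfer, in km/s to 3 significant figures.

Δv = 2.78 km/s

The Hohmann ellipse has a_t = (r₁ + r₂)/2 = 2.6195×10^5 km.
At r₁ the circular-orbit speed is v₁ = √(μ/r₁) = 5.820 km/s.
Transfer-orbit speed at r₁ (vis-viva): v_p = √[μ(2/r₁ − 1/a_t)] = 7.500 km/s.
First burn Δv₁ = |v_p − v₁| = 1.680 km/s.
At r₂, v₂ = √(μ/r₂) = 2.631 km/s.
Transfer-orbit speed at r₂: v_a = √[μ(2/r₂ − 1/a_t)] = 1.533 km/s.
Second burn Δv₂ = |v₂ − v_a| = 1.098 km/s.
Total Δv = Δv₁ + Δv₂ = 2.778 km/s.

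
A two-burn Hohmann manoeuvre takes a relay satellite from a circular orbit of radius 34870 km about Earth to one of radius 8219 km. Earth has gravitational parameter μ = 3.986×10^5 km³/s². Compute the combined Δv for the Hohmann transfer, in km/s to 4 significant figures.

Δv = 3.188 km/s

Semi-major axis of the transfer orbit: a_t = (34870 + 8219)/2 = 21544.5 km.
At r₁ the circular-orbit speed is v₁ = √(μ/r₁) = 3.3810 km/s.
Transfer-orbit speed at r₁ (vis-viva): v_a = √[μ(2/r₁ − 1/a_t)] = 2.0883 km/s.
First burn Δv₁ = |v_a − v₁| = 1.2927 km/s.
At r₂, v₂ = √(μ/r₂) = 6.9640 km/s.
Transfer-orbit speed at r₂: v_p = √[μ(2/r₂ − 1/a_t)] = 8.8597 km/s.
Second burn Δv₂ = |v₂ − v_p| = 1.8957 km/s.
Δv = Δv₁ + Δv₂ = 1.2927 + 1.8957 = 3.188 km/s.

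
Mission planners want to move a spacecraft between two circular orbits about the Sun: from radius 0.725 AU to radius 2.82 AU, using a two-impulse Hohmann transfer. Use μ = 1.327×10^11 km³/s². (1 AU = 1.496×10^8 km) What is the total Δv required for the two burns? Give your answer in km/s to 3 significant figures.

Δv = 15.5 km/s

In km: r₁ = 0.725 × 1.496×10^8 = 1.0846×10^8 km; r₂ = 2.82 × 1.496×10^8 = 4.21872×10^8 km.
Transfer-ellipse semi-major axis a_t = (r₁ + r₂)/2 = (1.0846×10^8 + 4.21872×10^8)/2 = 2.65166×10^8 km.
At r₁ the circular-orbit speed is v₁ = √(μ/r₁) = 34.9785 km/s.
Transfer-orbit speed at r₁ (vis-viva): v_p = √[μ(2/r₁ − 1/a_t)] = 44.1197 km/s.
First burn Δv₁ = |v_p − v₁| = 9.141 km/s.
Circular speed at r₂: v₂ = √(μ/r₂) = 17.736 km/s.
Transfer-orbit speed at r₂: v_a = √[μ(2/r₂ − 1/a_t)] = 11.343 km/s.
Second burn Δv₂ = |v₂ − v_a| = 6.393 km/s.
Δv = Δv₁ + Δv₂ = 9.141 + 6.393 = 15.53 km/s.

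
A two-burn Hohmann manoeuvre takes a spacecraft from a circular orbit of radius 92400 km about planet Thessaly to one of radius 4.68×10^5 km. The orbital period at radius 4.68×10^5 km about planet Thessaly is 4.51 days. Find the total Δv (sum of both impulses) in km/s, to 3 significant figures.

From Kepler's third law T² = 4π²r³/μ at r = 4.68×10^5 km, T = 4.51 days = 4.51 × 86400 s = 3.89664×10^5 s: μ = 4π²r³/T² = 2.66512×10^7 km³/s².
Semi-major axis of the transfer orbit: a_t = (92400 + 4.680×10^5)/2 = 2.802×10^5 km.
Circular speed at r₁: v₁ = √(μ/r₁) = √(2.66512×10^7/92400) = 16.9833 km/s.
On the transfer ellipse at r₁, vis-viva gives v_p = √[μ(2/r₁ − 1/a_t)] = 21.9488 km/s.
First burn Δv₁ = |v_p − v₁| = 4.9655 km/s.
At r₂, v₂ = √(μ/r₂) = 7.5463 km/s.
Transfer-orbit speed at r₂: v_a = √[μ(2/r₂ − 1/a_t)] = 4.3335 km/s.
Second burn Δv₂ = |v₂ − v_a| = 3.2128 km/s.
Δv = Δv₁ + Δv₂ = 4.9655 + 3.2128 = 8.178 km/s.

Δv = 8.18 km/s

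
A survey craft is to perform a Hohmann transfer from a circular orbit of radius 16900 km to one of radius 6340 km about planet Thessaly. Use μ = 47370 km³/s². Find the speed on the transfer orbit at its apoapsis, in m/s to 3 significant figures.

Semi-major axis of the transfer orbit: a_t = (16900 + 6340)/2 = 11620 km.
The apoapsis of the transfer ellipse is at r = 16900 km.
From the vis-viva equation, v = √[μ(2/r − 1/a_t)] = 1.237 km/s.

v = 1240 m/s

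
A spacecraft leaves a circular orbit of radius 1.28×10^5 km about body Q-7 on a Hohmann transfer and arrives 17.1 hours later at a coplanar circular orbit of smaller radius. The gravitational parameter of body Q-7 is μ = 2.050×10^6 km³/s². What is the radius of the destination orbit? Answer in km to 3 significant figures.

r₂ = 56700 km

Transfer time t = 17.1 hours = 61560 s, and t = π√(a_t³/μ).
So a_t = (μ t²/π²)^(1/3) = (2.050×10^6 × (61560)² / π²)^(1/3) = 92332 km.
Since a_t = (r₁ + r₂)/2, r₂ = 2a_t − r₁ = 2×92332 − 1.280×10^5 = 56664 km.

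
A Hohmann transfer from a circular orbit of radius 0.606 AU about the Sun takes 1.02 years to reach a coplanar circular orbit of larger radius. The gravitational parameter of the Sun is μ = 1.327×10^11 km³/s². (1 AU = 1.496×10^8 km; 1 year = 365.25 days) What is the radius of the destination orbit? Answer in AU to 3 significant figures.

r₂ = 2.61 AU

In km: r₁ = 0.606 × 1.496×10^8 = 9.06576×10^7 km.
Transfer time t = 1.02 years × 365.25 × 86400 s = 3.2188752×10^7 s, and t = π√(a_t³/μ).
So a_t = (μ t²/π²)^(1/3) = (1.327×10^11 × (3.2188752×10^7)² / π²)^(1/3) = 2.4062×10^8 km.
Since a_t = (r₁ + r₂)/2, r₂ = 2a_t − r₁ = 2×2.4062×10^8 − 9.06576×10^7 = 3.905824×10^8 km.
In AU: r₂ = 3.905824×10^8 / 1.496×10^8 = 2.61 AU.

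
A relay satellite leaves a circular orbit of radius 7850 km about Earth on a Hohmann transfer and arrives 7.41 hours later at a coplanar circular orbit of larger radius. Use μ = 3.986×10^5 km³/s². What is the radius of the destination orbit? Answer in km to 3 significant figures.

Transfer time t = 7.41 hours = 26676 s, and t = π√(a_t³/μ).
So a_t = (μ t²/π²)^(1/3) = (3.986×10^5 × (26676)² / π²)^(1/3) = 30631 km.
Since a_t = (r₁ + r₂)/2, r₂ = 2a_t − r₁ = 2×30631 − 7850 = 53412 km.

r₂ = 53400 km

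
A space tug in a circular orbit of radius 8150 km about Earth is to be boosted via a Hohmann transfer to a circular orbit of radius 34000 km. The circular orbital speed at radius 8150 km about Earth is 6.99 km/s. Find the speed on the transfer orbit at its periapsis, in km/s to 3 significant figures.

v = 8.88 km/s

From the circular-orbit relation v² = μ/r at r = 8150 km: μ = v²r = (6.99)² × 8150 = 3.98210×10^5 km³/s².
Transfer-ellipse semi-major axis a_t = (r₁ + r₂)/2 = (8150 + 34000)/2 = 21075 km.
The periapsis of the transfer ellipse is at r = 8150 km.
From the vis-viva equation, v = √[μ(2/r − 1/a_t)] = 8.878 km/s.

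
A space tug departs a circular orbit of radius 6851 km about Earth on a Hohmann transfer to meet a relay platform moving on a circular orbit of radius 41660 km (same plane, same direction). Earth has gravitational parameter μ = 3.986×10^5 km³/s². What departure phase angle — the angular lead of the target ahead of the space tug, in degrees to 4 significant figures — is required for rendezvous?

φ = 100.0°

The Hohmann ellipse has a_t = (r₁ + r₂)/2 = 24255.5 km.
Transfer time t = π√(a_t³/μ) = 18797 s.
The target's mean motion on its circular orbit is ω₂ = √(μ/r₂³) = 7.4249×10^-5 rad/s.
Angle swept by the target during transfer: ω₂·t = 1.3957 rad = 79.97°.
The space tug traverses 180° on the transfer ellipse, so the target must lead by 180° − 79.97° = 100.0°.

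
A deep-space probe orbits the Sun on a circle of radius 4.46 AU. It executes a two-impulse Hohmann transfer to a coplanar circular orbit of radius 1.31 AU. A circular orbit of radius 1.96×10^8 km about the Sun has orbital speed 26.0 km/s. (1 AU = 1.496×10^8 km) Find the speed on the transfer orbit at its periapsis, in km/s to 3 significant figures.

v = 32.3 km/s

From the circular-orbit relation v² = μ/r at r = 1.96×10^8 km: μ = v²r = (26.0)² × 1.96×10^8 = 1.32496×10^11 km³/s².
In km: r₁ = 4.46 × 1.496×10^8 = 6.67216×10^8 km; r₂ = 1.31 × 1.496×10^8 = 1.95976×10^8 km.
The Hohmann ellipse has a_t = (r₁ + r₂)/2 = 4.31596×10^8 km.
The periapsis of the transfer ellipse is at r = 1.95976×10^8 km.
Applying v² = μ(2/r − 1/a_t): v = 32.33 km/s.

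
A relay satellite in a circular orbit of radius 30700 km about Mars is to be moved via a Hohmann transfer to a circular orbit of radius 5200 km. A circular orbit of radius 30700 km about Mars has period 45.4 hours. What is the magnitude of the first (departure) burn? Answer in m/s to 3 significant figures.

Δv₁ = 545 m/s

From Kepler's third law T² = 4π²r³/μ at r = 30700 km, T = 45.4 hours = 45.4 × 3600 s = 1.6344×10^5 s: μ = 4π²r³/T² = 42762.0 km³/s².
Semi-major axis of the transfer orbit: a_t = (30700 + 5200)/2 = 17950 km.
On the circular orbit at r = 30700 km, v_c = √(μ/r) = 1.1802 km/s.
Transfer-orbit speed at the same r (vis-viva, a = a_t): v_t = √[μ(2/r − 1/a_t)] = 0.63523 km/s.
Δv₁ = |v_t − v_c| = |0.63523 − 1.1802| = 0.5450 km/s.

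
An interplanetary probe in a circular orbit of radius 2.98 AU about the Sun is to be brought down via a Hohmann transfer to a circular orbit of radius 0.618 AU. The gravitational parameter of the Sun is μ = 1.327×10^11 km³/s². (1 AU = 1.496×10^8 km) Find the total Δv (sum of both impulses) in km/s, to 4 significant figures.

Δv = 18.02 km/s

In km: r₁ = 2.98 × 1.496×10^8 = 4.45808×10^8 km; r₂ = 0.618 × 1.496×10^8 = 9.24528×10^7 km.
Transfer-ellipse semi-major axis a_t = (r₁ + r₂)/2 = (4.45808×10^8 + 9.24528×10^7)/2 = 2.691304×10^8 km.
At r₁ the circular-orbit speed is v₁ = √(μ/r₁) = 17.2529 km/s.
Transfer-orbit speed at r₁ (vis-viva equation): v_a = √[μ(2/r₁ − 1/a_t)] = 10.1121 km/s.
First burn Δv₁ = |v_a − v₁| = 7.1408 km/s.
Circular speed at r₂: v₂ = √(μ/r₂) = 37.8857 km/s.
Transfer-orbit speed at r₂: v_p = √[μ(2/r₂ − 1/a_t)] = 48.7605 km/s.
Second burn Δv₂ = |v₂ − v_p| = 10.875 km/s.
Total Δv = Δv₁ + Δv₂ = 18.02 km/s.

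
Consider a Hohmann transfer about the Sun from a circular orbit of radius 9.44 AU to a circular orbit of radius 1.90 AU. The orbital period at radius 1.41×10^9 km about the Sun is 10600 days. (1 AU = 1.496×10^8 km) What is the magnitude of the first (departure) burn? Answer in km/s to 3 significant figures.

Δv₁ = 4.07 km/s

From Kepler's third law T² = 4π²r³/μ at r = 1.41×10^9 km, T = 10600 days = 10600 × 86400 s = 9.1584×10^8 s: μ = 4π²r³/T² = 1.31940×10^11 km³/s².
In km: r₁ = 9.44 × 1.496×10^8 = 1.412224×10^9 km; r₂ = 1.90 × 1.496×10^8 = 2.8424×10^8 km.
Transfer-ellipse semi-major axis a_t = (r₁ + r₂)/2 = (1.412224×10^9 + 2.8424×10^8)/2 = 8.48232×10^8 km.
On the circular orbit at r = 1.412224×10^9 km, v_c = √(μ/r) = 9.665785 km/s.
Transfer-orbit speed at the same r (vis-viva, a = a_t): v_t = √[μ(2/r − 1/a_t)] = 5.595288 km/s.
Δv₁ = |v_t − v_c| = |5.595288 − 9.665785| = 4.070 km/s.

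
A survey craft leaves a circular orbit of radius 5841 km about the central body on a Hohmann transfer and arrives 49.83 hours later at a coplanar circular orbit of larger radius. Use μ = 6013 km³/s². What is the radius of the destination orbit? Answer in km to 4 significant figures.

r₂ = 48090 km

Transfer time t = 49.83 hours = 1.79388×10^5 s, and t = π√(a_t³/μ).
So a_t = (μ t²/π²)^(1/3) = (6013 × (1.79388×10^5)² / π²)^(1/3) = 26965 km.
Since a_t = (r₁ + r₂)/2, r₂ = 2a_t − r₁ = 2×26965 − 5841 = 48089 km.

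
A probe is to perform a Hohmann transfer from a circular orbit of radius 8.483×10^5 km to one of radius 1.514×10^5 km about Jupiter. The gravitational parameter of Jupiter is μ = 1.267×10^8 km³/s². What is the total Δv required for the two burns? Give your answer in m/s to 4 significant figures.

Transfer-ellipse semi-major axis a_t = (r₁ + r₂)/2 = (8.483×10^5 + 1.514×10^5)/2 = 4.9985×10^5 km.
Circular speed at r₁: v₁ = √(μ/r₁) = √(1.267×10^8/8.483×10^5) = 12.221 km/s.
On the transfer ellipse at r₁, v² = μ(2/r − 1/a) gives v_a = √[μ(2/r₁ − 1/a_t)] = 6.7260 km/s.
First burn Δv₁ = |v_a − v₁| = 5.495 km/s.
Circular speed at r₂: v₂ = √(μ/r₂) = 28.928 km/s.
Transfer-orbit speed at r₂: v_p = √[μ(2/r₂ − 1/a_t)] = 37.686 km/s.
Second burn Δv₂ = |v₂ − v_p| = 8.758 km/s.
Δv = Δv₁ + Δv₂ = 5.495 + 8.758 = 14.25 km/s.

Δv = 14250 m/s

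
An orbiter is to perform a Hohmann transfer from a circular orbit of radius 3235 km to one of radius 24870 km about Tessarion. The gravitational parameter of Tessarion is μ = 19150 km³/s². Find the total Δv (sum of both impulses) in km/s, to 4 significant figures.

Semi-major axis of the transfer orbit: a_t = (3235 + 24870)/2 = 14052.5 km.
Circular speed at r₁: v₁ = √(μ/r₁) = √(19150/3235) = 2.4330 km/s.
Transfer-orbit speed at r₁ (v² = μ(2/r − 1/a)): v_p = √[μ(2/r₁ − 1/a_t)] = 3.2367 km/s.
First burn Δv₁ = |v_p − v₁| = 0.8037 km/s.
Circular speed at r₂: v₂ = √(μ/r₂) = 0.8775 km/s.
Transfer-orbit speed at r₂: v_a = √[μ(2/r₂ − 1/a_t)] = 0.4210 km/s.
Second burn Δv₂ = |v₂ − v_a| = 0.4565 km/s.
Total Δv = Δv₁ + Δv₂ = 1.260 km/s.

Δv = 1.260 km/s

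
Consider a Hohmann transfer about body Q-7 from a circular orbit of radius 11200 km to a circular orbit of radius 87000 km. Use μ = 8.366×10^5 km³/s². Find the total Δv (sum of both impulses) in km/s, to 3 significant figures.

Δv = 4.48 km/s

Semi-major axis of the transfer orbit: a_t = (11200 + 87000)/2 = 49100 km.
Circular speed at r₁: v₁ = √(μ/r₁) = √(8.366×10^5/11200) = 8.6427 km/s.
Transfer-orbit speed at r₁ (v² = μ(2/r − 1/a)): v_p = √[μ(2/r₁ − 1/a_t)] = 11.505 km/s.
First burn Δv₁ = |v_p − v₁| = 2.862 km/s.
At r₂, v₂ = √(μ/r₂) = 3.101 km/s.
Transfer-orbit speed at r₂: v_a = √[μ(2/r₂ − 1/a_t)] = 1.481 km/s.
Second burn Δv₂ = |v₂ − v_a| = 1.620 km/s.
Total Δv = Δv₁ + Δv₂ = 4.482 km/s.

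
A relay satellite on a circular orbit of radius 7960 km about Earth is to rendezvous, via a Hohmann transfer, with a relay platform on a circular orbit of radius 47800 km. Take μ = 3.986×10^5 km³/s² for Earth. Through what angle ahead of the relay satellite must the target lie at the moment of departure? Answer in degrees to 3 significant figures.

φ = 99.8°

Transfer-ellipse semi-major axis a_t = (r₁ + r₂)/2 = (7960 + 47800)/2 = 27880 km.
Transfer time t = π√(a_t³/μ) = 23164 s.
The target's mean motion on its circular orbit is ω₂ = √(μ/r₂³) = 6.0412×10^-5 rad/s.
Angle swept by the target during transfer: ω₂·t = 1.3994 rad = 80.18°.
Arrival is 180° from departure on the ellipse, so φ = 180° − 80.18° = 99.8°.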